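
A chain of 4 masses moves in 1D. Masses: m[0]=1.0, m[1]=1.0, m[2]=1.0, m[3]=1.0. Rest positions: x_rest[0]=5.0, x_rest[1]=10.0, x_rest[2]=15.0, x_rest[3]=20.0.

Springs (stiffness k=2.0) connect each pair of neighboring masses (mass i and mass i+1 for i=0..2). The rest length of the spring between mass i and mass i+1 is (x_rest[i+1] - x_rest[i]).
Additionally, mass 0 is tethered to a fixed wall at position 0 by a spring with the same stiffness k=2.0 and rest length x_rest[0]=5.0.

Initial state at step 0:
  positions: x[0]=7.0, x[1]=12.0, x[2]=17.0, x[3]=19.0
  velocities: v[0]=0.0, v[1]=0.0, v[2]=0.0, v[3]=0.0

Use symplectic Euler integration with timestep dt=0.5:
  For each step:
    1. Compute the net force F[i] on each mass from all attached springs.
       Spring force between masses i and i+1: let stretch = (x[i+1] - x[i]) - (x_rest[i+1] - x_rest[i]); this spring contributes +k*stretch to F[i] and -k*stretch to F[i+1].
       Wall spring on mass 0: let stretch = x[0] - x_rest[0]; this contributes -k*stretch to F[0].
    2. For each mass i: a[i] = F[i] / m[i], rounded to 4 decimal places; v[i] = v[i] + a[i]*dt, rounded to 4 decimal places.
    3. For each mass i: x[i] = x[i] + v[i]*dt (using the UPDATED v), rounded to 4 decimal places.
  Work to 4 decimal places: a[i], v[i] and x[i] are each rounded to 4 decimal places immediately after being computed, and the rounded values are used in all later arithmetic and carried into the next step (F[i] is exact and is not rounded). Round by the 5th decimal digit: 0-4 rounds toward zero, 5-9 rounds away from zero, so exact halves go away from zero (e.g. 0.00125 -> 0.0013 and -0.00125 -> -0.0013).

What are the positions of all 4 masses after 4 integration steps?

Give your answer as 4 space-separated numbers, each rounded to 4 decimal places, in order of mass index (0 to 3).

Step 0: x=[7.0000 12.0000 17.0000 19.0000] v=[0.0000 0.0000 0.0000 0.0000]
Step 1: x=[6.0000 12.0000 15.5000 20.5000] v=[-2.0000 0.0000 -3.0000 3.0000]
Step 2: x=[5.0000 10.7500 14.7500 22.0000] v=[-2.0000 -2.5000 -1.5000 3.0000]
Step 3: x=[4.3750 8.6250 15.6250 22.3750] v=[-1.2500 -4.2500 1.7500 0.7500]
Step 4: x=[3.6875 7.8750 16.3750 21.8750] v=[-1.3750 -1.5000 1.5000 -1.0000]

Answer: 3.6875 7.8750 16.3750 21.8750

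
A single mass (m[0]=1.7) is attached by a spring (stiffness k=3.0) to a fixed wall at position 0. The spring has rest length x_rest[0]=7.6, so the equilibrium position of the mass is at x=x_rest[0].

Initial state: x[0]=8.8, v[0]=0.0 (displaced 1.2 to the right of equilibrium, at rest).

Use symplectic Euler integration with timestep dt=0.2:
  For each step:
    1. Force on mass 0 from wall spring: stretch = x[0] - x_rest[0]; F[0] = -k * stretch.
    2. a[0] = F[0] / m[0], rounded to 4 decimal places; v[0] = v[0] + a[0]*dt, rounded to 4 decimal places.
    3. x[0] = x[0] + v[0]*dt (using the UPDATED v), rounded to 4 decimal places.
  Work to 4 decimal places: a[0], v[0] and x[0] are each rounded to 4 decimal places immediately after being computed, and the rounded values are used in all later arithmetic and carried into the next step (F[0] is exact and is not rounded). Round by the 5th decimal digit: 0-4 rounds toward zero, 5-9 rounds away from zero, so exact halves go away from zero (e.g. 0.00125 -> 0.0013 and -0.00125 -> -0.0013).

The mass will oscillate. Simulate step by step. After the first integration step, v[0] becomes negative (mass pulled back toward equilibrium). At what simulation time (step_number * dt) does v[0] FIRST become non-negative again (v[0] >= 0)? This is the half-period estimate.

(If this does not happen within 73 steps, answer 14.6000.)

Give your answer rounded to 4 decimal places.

Step 0: x=[8.8000] v=[0.0000]
Step 1: x=[8.7153] v=[-0.4235]
Step 2: x=[8.5519] v=[-0.8171]
Step 3: x=[8.3213] v=[-1.1531]
Step 4: x=[8.0398] v=[-1.4077]
Step 5: x=[7.7272] v=[-1.5629]
Step 6: x=[7.4056] v=[-1.6078]
Step 7: x=[7.0978] v=[-1.5392]
Step 8: x=[6.8254] v=[-1.3620]
Step 9: x=[6.6077] v=[-1.0886]
Step 10: x=[6.4600] v=[-0.7384]
Step 11: x=[6.3928] v=[-0.3360]
Step 12: x=[6.4108] v=[0.0901]
First v>=0 after going negative at step 12, time=2.4000

Answer: 2.4000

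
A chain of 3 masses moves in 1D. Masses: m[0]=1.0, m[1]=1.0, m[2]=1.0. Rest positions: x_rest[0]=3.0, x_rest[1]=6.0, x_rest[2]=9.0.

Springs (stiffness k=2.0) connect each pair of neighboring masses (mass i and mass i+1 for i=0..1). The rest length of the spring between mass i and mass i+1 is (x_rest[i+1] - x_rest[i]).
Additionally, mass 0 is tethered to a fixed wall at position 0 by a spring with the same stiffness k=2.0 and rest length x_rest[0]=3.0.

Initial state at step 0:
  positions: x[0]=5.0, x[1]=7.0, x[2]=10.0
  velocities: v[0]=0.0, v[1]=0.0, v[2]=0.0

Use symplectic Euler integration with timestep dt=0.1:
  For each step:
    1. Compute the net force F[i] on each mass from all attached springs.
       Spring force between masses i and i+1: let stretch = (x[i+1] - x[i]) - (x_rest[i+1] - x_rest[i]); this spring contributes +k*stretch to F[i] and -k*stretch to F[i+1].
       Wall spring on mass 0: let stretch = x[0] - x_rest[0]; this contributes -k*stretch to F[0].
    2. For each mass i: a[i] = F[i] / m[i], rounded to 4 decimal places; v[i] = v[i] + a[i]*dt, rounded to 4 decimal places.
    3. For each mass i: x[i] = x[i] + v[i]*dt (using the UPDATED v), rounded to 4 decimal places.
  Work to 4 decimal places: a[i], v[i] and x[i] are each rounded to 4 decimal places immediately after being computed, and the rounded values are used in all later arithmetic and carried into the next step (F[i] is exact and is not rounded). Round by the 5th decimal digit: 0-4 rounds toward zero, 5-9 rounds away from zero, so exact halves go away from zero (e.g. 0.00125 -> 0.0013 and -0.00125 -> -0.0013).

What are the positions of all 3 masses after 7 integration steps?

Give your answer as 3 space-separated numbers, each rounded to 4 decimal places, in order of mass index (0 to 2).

Step 0: x=[5.0000 7.0000 10.0000] v=[0.0000 0.0000 0.0000]
Step 1: x=[4.9400 7.0200 10.0000] v=[-0.6000 0.2000 0.0000]
Step 2: x=[4.8228 7.0580 10.0004] v=[-1.1720 0.3800 0.0040]
Step 3: x=[4.6539 7.1101 10.0020] v=[-1.6895 0.5214 0.0155]
Step 4: x=[4.4410 7.1710 10.0057] v=[-2.1290 0.6085 0.0371]
Step 5: x=[4.1939 7.2339 10.0127] v=[-2.4712 0.6294 0.0702]
Step 6: x=[3.9237 7.2916 10.0241] v=[-2.7020 0.5772 0.1144]
Step 7: x=[3.6424 7.3366 10.0409] v=[-2.8132 0.4501 0.1679]

Answer: 3.6424 7.3366 10.0409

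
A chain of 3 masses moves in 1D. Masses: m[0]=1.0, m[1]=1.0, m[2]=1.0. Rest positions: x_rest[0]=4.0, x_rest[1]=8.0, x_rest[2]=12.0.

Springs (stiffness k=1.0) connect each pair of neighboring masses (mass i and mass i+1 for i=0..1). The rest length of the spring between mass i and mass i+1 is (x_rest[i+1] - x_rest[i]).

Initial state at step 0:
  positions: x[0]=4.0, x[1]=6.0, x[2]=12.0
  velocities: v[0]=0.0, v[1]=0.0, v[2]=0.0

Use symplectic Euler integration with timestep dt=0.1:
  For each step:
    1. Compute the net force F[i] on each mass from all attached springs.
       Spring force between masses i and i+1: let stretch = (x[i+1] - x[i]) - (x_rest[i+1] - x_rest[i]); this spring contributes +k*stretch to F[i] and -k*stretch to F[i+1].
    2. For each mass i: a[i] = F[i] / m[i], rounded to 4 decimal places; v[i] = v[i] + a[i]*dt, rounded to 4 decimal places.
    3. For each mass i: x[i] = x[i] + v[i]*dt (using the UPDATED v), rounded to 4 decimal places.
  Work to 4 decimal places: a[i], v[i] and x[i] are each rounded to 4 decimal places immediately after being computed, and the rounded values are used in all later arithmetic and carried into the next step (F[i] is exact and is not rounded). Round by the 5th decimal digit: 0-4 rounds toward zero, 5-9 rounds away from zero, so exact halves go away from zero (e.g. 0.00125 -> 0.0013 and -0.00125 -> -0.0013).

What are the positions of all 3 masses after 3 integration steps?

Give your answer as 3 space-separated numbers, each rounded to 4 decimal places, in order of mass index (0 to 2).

Step 0: x=[4.0000 6.0000 12.0000] v=[0.0000 0.0000 0.0000]
Step 1: x=[3.9800 6.0400 11.9800] v=[-0.2000 0.4000 -0.2000]
Step 2: x=[3.9406 6.1188 11.9406] v=[-0.3940 0.7880 -0.3940]
Step 3: x=[3.8830 6.2340 11.8830] v=[-0.5762 1.1524 -0.5762]

Answer: 3.8830 6.2340 11.8830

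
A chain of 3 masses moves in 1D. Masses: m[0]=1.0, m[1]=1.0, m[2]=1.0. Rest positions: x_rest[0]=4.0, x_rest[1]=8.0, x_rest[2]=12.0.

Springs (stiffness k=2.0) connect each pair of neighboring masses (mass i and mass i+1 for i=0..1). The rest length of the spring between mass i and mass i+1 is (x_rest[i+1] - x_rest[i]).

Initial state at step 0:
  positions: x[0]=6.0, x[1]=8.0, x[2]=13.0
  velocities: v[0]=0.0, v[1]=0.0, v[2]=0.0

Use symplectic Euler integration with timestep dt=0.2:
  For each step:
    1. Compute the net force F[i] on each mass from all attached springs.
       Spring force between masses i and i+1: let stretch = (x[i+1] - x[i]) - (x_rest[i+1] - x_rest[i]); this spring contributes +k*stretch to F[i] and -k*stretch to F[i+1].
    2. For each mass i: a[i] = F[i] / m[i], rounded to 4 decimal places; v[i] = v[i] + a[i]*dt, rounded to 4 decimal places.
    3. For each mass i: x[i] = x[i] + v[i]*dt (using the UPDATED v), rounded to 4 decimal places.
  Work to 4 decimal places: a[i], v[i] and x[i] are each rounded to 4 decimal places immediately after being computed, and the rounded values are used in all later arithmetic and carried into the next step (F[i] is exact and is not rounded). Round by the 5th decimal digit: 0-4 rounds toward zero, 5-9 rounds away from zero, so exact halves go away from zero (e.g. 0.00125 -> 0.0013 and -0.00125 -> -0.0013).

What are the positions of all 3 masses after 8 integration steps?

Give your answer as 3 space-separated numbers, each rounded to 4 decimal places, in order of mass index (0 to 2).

Step 0: x=[6.0000 8.0000 13.0000] v=[0.0000 0.0000 0.0000]
Step 1: x=[5.8400 8.2400 12.9200] v=[-0.8000 1.2000 -0.4000]
Step 2: x=[5.5520 8.6624 12.7856] v=[-1.4400 2.1120 -0.6720]
Step 3: x=[5.1928 9.1658 12.6413] v=[-1.7958 2.5171 -0.7213]
Step 4: x=[4.8315 9.6294 12.5390] v=[-1.8066 2.3181 -0.5115]
Step 5: x=[4.5340 9.9420 12.5239] v=[-1.4874 1.5628 -0.0753]
Step 6: x=[4.3492 10.0285 12.6223] v=[-0.9242 0.4324 0.4919]
Step 7: x=[4.2987 9.8681 12.8332] v=[-0.2525 -0.8018 1.0544]
Step 8: x=[4.3738 9.4994 13.1269] v=[0.3753 -1.8435 1.4684]

Answer: 4.3738 9.4994 13.1269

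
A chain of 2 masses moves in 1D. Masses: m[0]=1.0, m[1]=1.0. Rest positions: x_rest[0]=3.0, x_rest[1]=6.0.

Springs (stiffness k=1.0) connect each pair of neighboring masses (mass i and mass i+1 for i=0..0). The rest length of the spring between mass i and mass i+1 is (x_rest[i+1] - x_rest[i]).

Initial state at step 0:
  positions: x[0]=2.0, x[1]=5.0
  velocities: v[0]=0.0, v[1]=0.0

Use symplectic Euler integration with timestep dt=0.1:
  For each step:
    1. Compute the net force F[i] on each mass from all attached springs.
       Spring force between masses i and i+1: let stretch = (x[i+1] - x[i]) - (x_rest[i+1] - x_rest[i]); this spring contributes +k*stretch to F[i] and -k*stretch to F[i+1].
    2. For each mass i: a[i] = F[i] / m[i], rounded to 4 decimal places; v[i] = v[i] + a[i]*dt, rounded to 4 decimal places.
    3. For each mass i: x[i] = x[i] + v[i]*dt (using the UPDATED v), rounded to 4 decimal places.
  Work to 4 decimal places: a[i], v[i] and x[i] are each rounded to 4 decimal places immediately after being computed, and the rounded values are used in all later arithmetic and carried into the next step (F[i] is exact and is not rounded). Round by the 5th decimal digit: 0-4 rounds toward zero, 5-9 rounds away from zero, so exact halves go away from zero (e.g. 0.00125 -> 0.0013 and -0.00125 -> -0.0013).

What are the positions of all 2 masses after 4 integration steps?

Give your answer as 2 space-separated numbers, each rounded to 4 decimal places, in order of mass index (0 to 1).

Step 0: x=[2.0000 5.0000] v=[0.0000 0.0000]
Step 1: x=[2.0000 5.0000] v=[0.0000 0.0000]
Step 2: x=[2.0000 5.0000] v=[0.0000 0.0000]
Step 3: x=[2.0000 5.0000] v=[0.0000 0.0000]
Step 4: x=[2.0000 5.0000] v=[0.0000 0.0000]

Answer: 2.0000 5.0000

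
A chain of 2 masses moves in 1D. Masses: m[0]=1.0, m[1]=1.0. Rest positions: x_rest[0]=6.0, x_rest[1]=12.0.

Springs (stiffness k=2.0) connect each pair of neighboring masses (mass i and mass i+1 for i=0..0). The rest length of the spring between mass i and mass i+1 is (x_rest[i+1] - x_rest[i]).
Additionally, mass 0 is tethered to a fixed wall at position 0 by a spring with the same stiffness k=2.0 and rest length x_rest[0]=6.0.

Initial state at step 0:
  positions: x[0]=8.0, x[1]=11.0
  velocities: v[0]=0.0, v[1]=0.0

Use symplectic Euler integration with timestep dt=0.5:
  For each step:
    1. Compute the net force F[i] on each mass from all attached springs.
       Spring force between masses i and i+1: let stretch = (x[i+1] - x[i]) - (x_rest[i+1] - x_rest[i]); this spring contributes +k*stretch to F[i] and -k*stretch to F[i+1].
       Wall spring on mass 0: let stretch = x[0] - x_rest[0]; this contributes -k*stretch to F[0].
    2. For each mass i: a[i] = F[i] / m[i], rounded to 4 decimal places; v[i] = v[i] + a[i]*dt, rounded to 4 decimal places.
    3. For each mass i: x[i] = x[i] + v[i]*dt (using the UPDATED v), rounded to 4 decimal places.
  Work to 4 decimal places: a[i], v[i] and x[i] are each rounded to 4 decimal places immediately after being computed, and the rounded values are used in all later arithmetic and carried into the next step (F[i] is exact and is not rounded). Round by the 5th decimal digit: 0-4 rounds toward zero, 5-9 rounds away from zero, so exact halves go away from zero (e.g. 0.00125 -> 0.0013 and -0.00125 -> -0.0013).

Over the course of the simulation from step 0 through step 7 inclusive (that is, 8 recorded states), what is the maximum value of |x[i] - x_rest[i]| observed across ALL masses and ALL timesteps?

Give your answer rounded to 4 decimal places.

Step 0: x=[8.0000 11.0000] v=[0.0000 0.0000]
Step 1: x=[5.5000 12.5000] v=[-5.0000 3.0000]
Step 2: x=[3.7500 13.5000] v=[-3.5000 2.0000]
Step 3: x=[5.0000 12.6250] v=[2.5000 -1.7500]
Step 4: x=[7.5625 10.9375] v=[5.1250 -3.3750]
Step 5: x=[8.0313 10.5625] v=[0.9375 -0.7500]
Step 6: x=[5.7500 11.9219] v=[-4.5626 2.7188]
Step 7: x=[3.6797 13.1954] v=[-4.1407 2.5469]
Max displacement = 2.3203

Answer: 2.3203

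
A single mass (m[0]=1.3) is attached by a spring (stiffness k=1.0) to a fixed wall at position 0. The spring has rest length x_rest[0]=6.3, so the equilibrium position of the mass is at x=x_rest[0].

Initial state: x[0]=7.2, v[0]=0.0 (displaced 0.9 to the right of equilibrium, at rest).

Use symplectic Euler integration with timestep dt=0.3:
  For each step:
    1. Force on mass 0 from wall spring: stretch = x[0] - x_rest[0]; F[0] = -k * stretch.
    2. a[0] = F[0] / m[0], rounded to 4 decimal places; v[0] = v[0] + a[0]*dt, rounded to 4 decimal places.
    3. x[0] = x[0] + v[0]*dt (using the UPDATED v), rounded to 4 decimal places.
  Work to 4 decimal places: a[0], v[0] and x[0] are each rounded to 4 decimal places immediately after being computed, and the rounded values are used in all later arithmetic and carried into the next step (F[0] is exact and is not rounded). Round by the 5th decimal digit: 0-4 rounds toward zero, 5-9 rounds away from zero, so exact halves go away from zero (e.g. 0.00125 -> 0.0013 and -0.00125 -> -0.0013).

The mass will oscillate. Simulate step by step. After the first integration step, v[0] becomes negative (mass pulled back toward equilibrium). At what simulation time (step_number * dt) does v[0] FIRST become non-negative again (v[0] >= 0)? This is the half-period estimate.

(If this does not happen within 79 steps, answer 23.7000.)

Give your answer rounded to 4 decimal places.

Answer: 3.6000

Derivation:
Step 0: x=[7.2000] v=[0.0000]
Step 1: x=[7.1377] v=[-0.2077]
Step 2: x=[7.0174] v=[-0.4010]
Step 3: x=[6.8475] v=[-0.5665]
Step 4: x=[6.6396] v=[-0.6929]
Step 5: x=[6.4082] v=[-0.7713]
Step 6: x=[6.1693] v=[-0.7963]
Step 7: x=[5.9394] v=[-0.7662]
Step 8: x=[5.7345] v=[-0.6830]
Step 9: x=[5.5688] v=[-0.5525]
Step 10: x=[5.4537] v=[-0.3838]
Step 11: x=[5.3972] v=[-0.1885]
Step 12: x=[5.4032] v=[0.0199]
First v>=0 after going negative at step 12, time=3.6000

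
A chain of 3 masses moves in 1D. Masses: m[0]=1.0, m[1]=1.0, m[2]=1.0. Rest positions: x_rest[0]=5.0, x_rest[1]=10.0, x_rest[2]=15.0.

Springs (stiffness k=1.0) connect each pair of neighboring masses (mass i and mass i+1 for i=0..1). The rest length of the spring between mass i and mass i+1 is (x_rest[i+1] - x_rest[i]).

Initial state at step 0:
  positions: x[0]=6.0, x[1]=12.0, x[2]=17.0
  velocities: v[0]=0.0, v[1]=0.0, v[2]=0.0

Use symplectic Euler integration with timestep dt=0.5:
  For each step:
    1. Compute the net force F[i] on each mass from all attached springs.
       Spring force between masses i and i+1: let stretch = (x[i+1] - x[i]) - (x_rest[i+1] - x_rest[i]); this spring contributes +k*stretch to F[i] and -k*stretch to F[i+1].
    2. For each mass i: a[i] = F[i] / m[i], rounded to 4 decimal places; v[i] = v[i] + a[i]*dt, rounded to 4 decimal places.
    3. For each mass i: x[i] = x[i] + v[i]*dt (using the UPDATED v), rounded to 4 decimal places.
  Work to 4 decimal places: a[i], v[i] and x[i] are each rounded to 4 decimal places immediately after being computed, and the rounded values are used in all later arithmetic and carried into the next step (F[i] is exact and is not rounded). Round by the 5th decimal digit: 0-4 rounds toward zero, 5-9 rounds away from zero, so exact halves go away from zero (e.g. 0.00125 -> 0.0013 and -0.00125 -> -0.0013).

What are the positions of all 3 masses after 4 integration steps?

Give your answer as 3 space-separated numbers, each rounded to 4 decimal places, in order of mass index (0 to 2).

Step 0: x=[6.0000 12.0000 17.0000] v=[0.0000 0.0000 0.0000]
Step 1: x=[6.2500 11.7500 17.0000] v=[0.5000 -0.5000 0.0000]
Step 2: x=[6.6250 11.4375 16.9375] v=[0.7500 -0.6250 -0.1250]
Step 3: x=[6.9532 11.2969 16.7500] v=[0.6563 -0.2813 -0.3750]
Step 4: x=[7.1173 11.4336 16.4492] v=[0.3282 0.2734 -0.6016]

Answer: 7.1173 11.4336 16.4492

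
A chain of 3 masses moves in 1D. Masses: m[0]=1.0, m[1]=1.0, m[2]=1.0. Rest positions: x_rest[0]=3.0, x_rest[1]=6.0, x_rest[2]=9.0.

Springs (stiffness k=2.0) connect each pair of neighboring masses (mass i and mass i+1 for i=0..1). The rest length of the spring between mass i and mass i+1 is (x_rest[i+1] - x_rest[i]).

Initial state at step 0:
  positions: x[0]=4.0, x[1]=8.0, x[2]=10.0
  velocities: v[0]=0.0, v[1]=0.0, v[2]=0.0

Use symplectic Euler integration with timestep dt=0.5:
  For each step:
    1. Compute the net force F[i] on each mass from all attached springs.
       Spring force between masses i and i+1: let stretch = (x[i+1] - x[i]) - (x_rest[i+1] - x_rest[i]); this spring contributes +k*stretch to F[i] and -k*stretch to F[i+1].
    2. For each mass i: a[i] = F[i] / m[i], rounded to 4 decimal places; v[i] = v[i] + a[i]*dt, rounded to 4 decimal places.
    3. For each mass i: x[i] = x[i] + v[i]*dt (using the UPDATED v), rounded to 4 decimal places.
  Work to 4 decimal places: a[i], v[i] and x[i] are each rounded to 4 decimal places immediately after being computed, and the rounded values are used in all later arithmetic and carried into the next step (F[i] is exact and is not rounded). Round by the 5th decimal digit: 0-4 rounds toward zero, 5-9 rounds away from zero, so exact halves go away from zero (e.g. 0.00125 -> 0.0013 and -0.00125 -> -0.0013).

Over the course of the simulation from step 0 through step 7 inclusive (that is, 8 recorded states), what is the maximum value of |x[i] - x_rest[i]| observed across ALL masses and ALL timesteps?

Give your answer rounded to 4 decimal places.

Step 0: x=[4.0000 8.0000 10.0000] v=[0.0000 0.0000 0.0000]
Step 1: x=[4.5000 7.0000 10.5000] v=[1.0000 -2.0000 1.0000]
Step 2: x=[4.7500 6.5000 10.7500] v=[0.5000 -1.0000 0.5000]
Step 3: x=[4.3750 7.2500 10.3750] v=[-0.7500 1.5000 -0.7500]
Step 4: x=[3.9375 8.1250 9.9375] v=[-0.8750 1.7500 -0.8750]
Step 5: x=[4.0938 7.8125 10.0938] v=[0.3125 -0.6250 0.3125]
Step 6: x=[4.6094 6.7813 10.6094] v=[1.0312 -2.0624 1.0312]
Step 7: x=[4.7110 6.5782 10.7110] v=[0.2031 -0.4062 0.2031]
Max displacement = 2.1250

Answer: 2.1250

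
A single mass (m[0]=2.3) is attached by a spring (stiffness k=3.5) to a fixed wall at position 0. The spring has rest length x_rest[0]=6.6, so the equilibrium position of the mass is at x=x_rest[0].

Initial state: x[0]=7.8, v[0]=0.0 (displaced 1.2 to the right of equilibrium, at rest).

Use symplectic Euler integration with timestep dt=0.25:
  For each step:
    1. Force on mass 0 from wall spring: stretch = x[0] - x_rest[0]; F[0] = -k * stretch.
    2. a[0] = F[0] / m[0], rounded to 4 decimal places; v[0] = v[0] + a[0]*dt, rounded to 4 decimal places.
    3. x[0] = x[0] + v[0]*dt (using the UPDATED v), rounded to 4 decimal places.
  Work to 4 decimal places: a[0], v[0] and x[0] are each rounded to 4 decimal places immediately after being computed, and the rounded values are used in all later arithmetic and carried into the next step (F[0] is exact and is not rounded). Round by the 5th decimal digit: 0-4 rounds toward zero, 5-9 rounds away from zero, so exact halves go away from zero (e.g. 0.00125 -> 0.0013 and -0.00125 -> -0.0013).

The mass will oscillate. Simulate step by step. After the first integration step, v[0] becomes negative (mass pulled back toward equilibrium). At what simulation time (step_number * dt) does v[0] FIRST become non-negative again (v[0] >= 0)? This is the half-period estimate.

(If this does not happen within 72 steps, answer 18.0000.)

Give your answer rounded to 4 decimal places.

Step 0: x=[7.8000] v=[0.0000]
Step 1: x=[7.6859] v=[-0.4565]
Step 2: x=[7.4685] v=[-0.8696]
Step 3: x=[7.1685] v=[-1.2000]
Step 4: x=[6.8144] v=[-1.4163]
Step 5: x=[6.4399] v=[-1.4979]
Step 6: x=[6.0807] v=[-1.4370]
Step 7: x=[5.7708] v=[-1.2395]
Step 8: x=[5.5398] v=[-0.9241]
Step 9: x=[5.4096] v=[-0.5208]
Step 10: x=[5.3926] v=[-0.0679]
Step 11: x=[5.4905] v=[0.3914]
First v>=0 after going negative at step 11, time=2.7500

Answer: 2.7500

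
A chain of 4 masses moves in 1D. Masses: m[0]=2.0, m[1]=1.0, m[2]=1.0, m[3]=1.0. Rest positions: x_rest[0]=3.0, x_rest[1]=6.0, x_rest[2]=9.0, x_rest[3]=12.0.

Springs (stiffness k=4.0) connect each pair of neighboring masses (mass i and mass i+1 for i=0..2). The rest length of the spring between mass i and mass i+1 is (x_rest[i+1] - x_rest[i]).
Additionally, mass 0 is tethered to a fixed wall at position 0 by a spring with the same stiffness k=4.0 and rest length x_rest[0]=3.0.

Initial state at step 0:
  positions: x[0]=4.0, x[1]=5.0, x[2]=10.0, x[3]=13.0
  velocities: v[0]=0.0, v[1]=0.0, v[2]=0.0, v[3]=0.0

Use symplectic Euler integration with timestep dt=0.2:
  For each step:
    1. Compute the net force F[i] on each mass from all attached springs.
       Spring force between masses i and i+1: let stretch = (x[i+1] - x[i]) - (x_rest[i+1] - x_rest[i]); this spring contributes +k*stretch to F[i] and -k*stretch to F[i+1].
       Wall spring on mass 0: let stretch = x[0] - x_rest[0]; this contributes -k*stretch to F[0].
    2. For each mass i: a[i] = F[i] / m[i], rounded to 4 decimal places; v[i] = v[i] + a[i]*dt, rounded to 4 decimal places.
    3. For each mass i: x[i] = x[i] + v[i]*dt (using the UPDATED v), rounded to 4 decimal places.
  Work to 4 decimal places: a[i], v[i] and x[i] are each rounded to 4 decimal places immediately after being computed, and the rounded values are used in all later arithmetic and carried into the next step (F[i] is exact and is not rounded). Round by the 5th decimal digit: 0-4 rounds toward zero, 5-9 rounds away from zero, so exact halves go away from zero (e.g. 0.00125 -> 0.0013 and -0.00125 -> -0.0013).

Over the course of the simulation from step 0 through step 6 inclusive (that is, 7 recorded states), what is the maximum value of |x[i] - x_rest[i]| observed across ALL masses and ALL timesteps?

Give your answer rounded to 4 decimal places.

Step 0: x=[4.0000 5.0000 10.0000 13.0000] v=[0.0000 0.0000 0.0000 0.0000]
Step 1: x=[3.7600 5.6400 9.6800 13.0000] v=[-1.2000 3.2000 -1.6000 0.0000]
Step 2: x=[3.3696 6.6256 9.2448 12.9488] v=[-1.9520 4.9280 -2.1760 -0.2560]
Step 3: x=[2.9701 7.5093 8.9832 12.7850] v=[-1.9974 4.4186 -1.3082 -0.8192]
Step 4: x=[2.6961 7.9026 9.0940 12.4929] v=[-1.3698 1.9664 0.5541 -1.4606]
Step 5: x=[2.6230 7.6535 9.5580 12.1370] v=[-0.3656 -1.2457 2.3201 -1.7797]
Step 6: x=[2.7425 6.9042 10.1299 11.8484] v=[0.5974 -3.7465 2.8597 -1.4429]
Max displacement = 1.9026

Answer: 1.9026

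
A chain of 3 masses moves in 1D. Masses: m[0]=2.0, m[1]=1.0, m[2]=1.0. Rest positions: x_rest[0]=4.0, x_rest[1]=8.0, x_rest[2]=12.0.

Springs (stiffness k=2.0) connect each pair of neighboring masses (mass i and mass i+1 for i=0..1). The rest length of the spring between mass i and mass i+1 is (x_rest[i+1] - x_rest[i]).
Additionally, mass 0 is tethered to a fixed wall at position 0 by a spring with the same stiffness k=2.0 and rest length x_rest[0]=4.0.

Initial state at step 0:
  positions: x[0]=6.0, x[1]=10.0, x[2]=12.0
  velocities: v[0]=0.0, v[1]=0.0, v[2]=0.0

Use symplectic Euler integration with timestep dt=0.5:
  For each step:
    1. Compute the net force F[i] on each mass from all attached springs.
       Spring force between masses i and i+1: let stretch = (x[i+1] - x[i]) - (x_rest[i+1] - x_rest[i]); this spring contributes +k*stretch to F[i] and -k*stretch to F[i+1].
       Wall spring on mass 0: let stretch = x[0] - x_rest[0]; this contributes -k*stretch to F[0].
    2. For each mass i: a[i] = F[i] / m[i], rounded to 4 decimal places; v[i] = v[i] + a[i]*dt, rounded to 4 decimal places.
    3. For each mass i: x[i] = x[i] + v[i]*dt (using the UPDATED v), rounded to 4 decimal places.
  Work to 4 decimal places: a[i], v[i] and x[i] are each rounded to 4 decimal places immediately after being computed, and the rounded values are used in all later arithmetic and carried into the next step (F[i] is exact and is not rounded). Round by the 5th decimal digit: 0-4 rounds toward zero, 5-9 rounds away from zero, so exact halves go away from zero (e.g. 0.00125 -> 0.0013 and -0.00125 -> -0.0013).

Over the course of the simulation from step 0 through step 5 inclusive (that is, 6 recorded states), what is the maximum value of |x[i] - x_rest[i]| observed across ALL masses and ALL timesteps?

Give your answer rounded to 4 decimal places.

Step 0: x=[6.0000 10.0000 12.0000] v=[0.0000 0.0000 0.0000]
Step 1: x=[5.5000 9.0000 13.0000] v=[-1.0000 -2.0000 2.0000]
Step 2: x=[4.5000 8.2500 14.0000] v=[-2.0000 -1.5000 2.0000]
Step 3: x=[3.3125 8.5000 14.1250] v=[-2.3750 0.5000 0.2500]
Step 4: x=[2.5938 8.9688 13.4375] v=[-1.4375 0.9375 -1.3750]
Step 5: x=[2.8204 8.4844 12.5157] v=[0.4531 -0.9688 -1.8437]
Max displacement = 2.1250

Answer: 2.1250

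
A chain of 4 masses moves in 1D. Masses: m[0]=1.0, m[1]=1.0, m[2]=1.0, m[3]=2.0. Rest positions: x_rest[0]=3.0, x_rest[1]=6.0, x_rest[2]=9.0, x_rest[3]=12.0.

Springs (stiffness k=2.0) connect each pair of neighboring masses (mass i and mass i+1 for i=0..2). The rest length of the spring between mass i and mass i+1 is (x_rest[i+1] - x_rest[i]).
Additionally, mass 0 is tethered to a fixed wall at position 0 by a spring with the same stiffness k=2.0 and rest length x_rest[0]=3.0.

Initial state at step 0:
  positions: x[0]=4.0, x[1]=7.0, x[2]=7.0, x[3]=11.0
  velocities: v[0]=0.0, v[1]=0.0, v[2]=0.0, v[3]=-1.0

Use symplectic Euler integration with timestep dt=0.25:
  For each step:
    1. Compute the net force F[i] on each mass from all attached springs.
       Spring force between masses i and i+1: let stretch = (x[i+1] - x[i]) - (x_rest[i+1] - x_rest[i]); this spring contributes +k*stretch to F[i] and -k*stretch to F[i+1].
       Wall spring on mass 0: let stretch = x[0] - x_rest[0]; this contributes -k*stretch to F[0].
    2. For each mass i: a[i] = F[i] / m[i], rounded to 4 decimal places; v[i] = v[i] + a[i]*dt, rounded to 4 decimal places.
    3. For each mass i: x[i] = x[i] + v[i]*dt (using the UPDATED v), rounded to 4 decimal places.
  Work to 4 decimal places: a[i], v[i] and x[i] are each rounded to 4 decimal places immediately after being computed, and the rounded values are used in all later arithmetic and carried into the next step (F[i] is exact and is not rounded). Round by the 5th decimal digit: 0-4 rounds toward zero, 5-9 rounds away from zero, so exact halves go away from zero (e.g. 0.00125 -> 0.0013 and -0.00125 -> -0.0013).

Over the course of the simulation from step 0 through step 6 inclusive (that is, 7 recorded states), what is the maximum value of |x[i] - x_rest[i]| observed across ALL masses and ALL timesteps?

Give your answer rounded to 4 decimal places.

Step 0: x=[4.0000 7.0000 7.0000 11.0000] v=[0.0000 0.0000 0.0000 -1.0000]
Step 1: x=[3.8750 6.6250 7.5000 10.6875] v=[-0.5000 -1.5000 2.0000 -1.2500]
Step 2: x=[3.6094 6.0156 8.2891 10.3633] v=[-1.0625 -2.4375 3.1563 -1.2969]
Step 3: x=[3.1934 5.3896 9.0533 10.0969] v=[-1.6641 -2.5039 3.0567 -1.0655]
Step 4: x=[2.6527 4.9471 9.4900 9.9528] v=[-2.1627 -1.7702 1.7467 -0.5764]
Step 5: x=[2.0672 4.7856 9.4167 9.9673] v=[-2.3419 -0.6460 -0.2934 0.0579]
Step 6: x=[1.5631 4.8632 8.8333 10.1349] v=[-2.0163 0.3104 -2.3337 0.6703]
Max displacement = 2.0472

Answer: 2.0472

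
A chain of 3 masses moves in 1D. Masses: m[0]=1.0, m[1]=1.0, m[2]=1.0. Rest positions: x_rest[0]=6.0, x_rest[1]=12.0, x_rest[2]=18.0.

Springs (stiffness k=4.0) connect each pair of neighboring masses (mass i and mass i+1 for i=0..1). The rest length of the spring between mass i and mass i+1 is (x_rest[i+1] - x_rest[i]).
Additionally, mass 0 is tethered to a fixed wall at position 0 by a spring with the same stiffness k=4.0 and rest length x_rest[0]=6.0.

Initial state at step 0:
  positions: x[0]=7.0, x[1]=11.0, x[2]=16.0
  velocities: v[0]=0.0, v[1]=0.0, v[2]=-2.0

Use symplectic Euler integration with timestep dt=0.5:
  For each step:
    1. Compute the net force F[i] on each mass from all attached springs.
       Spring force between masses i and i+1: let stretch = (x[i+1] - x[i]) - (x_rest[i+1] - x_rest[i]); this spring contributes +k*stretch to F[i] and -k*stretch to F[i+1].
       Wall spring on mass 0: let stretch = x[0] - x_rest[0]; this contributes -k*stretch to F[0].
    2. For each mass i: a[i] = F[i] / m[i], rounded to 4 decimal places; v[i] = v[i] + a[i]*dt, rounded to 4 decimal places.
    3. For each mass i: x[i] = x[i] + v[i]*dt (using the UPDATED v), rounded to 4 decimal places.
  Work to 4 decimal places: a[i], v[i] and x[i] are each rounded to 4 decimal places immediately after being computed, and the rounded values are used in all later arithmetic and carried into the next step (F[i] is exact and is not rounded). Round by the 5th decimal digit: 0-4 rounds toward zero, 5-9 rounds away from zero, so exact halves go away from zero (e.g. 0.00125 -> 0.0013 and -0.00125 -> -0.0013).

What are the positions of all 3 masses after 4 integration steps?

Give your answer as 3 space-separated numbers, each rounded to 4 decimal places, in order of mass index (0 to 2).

Step 0: x=[7.0000 11.0000 16.0000] v=[0.0000 0.0000 -2.0000]
Step 1: x=[4.0000 12.0000 16.0000] v=[-6.0000 2.0000 0.0000]
Step 2: x=[5.0000 9.0000 18.0000] v=[2.0000 -6.0000 4.0000]
Step 3: x=[5.0000 11.0000 17.0000] v=[0.0000 4.0000 -2.0000]
Step 4: x=[6.0000 13.0000 16.0000] v=[2.0000 4.0000 -2.0000]

Answer: 6.0000 13.0000 16.0000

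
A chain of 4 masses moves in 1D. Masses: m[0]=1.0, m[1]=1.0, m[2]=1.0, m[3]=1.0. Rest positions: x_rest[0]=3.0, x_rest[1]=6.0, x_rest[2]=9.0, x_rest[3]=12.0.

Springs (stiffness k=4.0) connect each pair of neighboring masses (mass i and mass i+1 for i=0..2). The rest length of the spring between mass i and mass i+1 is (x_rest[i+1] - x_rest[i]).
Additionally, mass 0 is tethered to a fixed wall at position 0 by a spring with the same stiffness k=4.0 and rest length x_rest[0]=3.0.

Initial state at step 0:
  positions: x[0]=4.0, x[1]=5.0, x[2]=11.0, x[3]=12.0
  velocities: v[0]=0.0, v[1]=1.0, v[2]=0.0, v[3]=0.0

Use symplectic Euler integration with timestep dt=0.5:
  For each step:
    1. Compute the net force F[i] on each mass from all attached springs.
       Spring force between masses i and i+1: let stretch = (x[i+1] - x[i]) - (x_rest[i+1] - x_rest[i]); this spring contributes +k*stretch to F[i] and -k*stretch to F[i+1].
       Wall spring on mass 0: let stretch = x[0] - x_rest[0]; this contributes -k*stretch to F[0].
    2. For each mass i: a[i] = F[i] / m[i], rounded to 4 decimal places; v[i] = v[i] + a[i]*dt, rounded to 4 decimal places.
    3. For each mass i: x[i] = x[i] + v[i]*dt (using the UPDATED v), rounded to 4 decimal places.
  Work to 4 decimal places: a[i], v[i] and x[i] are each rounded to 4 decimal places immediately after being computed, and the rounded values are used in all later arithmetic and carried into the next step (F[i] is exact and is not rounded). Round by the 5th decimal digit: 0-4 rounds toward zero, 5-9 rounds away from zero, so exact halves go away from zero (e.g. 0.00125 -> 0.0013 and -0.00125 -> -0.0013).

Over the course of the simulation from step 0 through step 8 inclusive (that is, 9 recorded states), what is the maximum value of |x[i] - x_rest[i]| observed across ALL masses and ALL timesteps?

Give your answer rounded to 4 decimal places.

Step 0: x=[4.0000 5.0000 11.0000 12.0000] v=[0.0000 1.0000 0.0000 0.0000]
Step 1: x=[1.0000 10.5000 6.0000 14.0000] v=[-6.0000 11.0000 -10.0000 4.0000]
Step 2: x=[6.5000 2.0000 13.5000 11.0000] v=[11.0000 -17.0000 15.0000 -6.0000]
Step 3: x=[1.0000 9.5000 7.0000 13.5000] v=[-11.0000 15.0000 -13.0000 5.0000]
Step 4: x=[3.0000 6.0000 9.5000 12.5000] v=[4.0000 -7.0000 5.0000 -2.0000]
Step 5: x=[5.0000 3.0000 11.5000 11.5000] v=[4.0000 -6.0000 4.0000 -2.0000]
Step 6: x=[0.0000 10.5000 5.0000 13.5000] v=[-10.0000 15.0000 -13.0000 4.0000]
Step 7: x=[5.5000 2.0000 12.5000 10.0000] v=[11.0000 -17.0000 15.0000 -7.0000]
Step 8: x=[2.0000 7.5000 7.0000 12.0000] v=[-7.0000 11.0000 -11.0000 4.0000]
Max displacement = 4.5000

Answer: 4.5000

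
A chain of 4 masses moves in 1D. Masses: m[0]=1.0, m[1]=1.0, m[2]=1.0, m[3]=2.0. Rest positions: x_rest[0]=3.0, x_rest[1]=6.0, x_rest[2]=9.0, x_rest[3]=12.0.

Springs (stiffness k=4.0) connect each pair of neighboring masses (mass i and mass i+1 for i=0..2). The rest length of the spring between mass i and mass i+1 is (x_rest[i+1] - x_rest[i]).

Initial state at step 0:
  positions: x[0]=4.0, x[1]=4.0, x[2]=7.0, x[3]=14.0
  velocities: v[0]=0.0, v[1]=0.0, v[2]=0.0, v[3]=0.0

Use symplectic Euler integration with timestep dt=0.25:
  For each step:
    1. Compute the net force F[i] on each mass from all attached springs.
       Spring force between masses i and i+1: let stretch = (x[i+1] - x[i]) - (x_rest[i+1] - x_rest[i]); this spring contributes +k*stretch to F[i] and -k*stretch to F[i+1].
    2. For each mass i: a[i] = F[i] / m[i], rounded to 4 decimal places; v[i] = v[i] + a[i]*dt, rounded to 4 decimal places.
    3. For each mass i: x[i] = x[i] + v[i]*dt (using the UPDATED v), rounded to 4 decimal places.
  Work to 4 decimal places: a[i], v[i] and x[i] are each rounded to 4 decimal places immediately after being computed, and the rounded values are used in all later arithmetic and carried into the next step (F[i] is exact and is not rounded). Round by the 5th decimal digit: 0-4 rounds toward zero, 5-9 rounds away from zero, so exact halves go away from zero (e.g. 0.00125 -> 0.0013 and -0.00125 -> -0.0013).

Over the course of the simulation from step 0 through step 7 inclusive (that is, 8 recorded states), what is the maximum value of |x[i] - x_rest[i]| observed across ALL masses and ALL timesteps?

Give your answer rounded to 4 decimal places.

Step 0: x=[4.0000 4.0000 7.0000 14.0000] v=[0.0000 0.0000 0.0000 0.0000]
Step 1: x=[3.2500 4.7500 8.0000 13.5000] v=[-3.0000 3.0000 4.0000 -2.0000]
Step 2: x=[2.1250 5.9375 9.5625 12.6875] v=[-4.5000 4.7500 6.2500 -3.2500]
Step 3: x=[1.2031 7.0781 11.0000 11.8594] v=[-3.6875 4.5625 5.7500 -3.3125]
Step 4: x=[1.0000 7.7305 11.6719 11.2989] v=[-0.8125 2.6094 2.6875 -2.2422]
Step 5: x=[1.7295 7.6856 11.2652 11.1600] v=[2.9180 -0.1797 -1.6269 -0.5557]
Step 6: x=[3.1980 7.0466 9.9373 11.4092] v=[5.8741 -2.5562 -5.3117 0.9969]
Step 7: x=[4.8787 6.1681 8.2547 11.8495] v=[6.7227 -3.5141 -6.7305 1.7610]
Max displacement = 2.6719

Answer: 2.6719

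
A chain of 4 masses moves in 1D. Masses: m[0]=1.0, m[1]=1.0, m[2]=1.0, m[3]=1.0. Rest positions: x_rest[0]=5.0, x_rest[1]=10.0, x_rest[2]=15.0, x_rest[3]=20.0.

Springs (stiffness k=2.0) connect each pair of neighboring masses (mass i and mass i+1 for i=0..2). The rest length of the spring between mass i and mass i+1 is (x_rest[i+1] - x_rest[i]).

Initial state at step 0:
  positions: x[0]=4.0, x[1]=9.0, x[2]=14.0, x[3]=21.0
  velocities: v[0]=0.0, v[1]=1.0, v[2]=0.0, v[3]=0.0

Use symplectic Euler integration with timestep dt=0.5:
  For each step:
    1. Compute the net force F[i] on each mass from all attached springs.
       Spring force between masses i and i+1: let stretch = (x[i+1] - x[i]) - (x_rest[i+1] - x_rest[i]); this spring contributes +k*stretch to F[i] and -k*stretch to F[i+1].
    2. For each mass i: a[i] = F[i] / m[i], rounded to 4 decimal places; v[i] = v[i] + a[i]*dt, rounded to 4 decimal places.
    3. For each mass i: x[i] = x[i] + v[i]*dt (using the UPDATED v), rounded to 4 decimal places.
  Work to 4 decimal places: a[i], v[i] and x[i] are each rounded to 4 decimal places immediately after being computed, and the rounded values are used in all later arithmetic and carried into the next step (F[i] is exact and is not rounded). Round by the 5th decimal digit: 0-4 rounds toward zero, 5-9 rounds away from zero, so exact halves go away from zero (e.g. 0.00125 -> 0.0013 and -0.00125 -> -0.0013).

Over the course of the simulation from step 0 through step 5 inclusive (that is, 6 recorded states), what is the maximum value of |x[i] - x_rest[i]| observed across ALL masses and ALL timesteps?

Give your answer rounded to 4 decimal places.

Step 0: x=[4.0000 9.0000 14.0000 21.0000] v=[0.0000 1.0000 0.0000 0.0000]
Step 1: x=[4.0000 9.5000 15.0000 20.0000] v=[0.0000 1.0000 2.0000 -2.0000]
Step 2: x=[4.2500 10.0000 15.7500 19.0000] v=[0.5000 1.0000 1.5000 -2.0000]
Step 3: x=[4.8750 10.5000 15.2500 18.8750] v=[1.2500 1.0000 -1.0000 -0.2500]
Step 4: x=[5.8125 10.5625 14.1875 19.4375] v=[1.8750 0.1250 -2.1250 1.1250]
Step 5: x=[6.6250 10.0625 13.9375 19.8750] v=[1.6250 -1.0000 -0.5000 0.8750]
Max displacement = 1.6250

Answer: 1.6250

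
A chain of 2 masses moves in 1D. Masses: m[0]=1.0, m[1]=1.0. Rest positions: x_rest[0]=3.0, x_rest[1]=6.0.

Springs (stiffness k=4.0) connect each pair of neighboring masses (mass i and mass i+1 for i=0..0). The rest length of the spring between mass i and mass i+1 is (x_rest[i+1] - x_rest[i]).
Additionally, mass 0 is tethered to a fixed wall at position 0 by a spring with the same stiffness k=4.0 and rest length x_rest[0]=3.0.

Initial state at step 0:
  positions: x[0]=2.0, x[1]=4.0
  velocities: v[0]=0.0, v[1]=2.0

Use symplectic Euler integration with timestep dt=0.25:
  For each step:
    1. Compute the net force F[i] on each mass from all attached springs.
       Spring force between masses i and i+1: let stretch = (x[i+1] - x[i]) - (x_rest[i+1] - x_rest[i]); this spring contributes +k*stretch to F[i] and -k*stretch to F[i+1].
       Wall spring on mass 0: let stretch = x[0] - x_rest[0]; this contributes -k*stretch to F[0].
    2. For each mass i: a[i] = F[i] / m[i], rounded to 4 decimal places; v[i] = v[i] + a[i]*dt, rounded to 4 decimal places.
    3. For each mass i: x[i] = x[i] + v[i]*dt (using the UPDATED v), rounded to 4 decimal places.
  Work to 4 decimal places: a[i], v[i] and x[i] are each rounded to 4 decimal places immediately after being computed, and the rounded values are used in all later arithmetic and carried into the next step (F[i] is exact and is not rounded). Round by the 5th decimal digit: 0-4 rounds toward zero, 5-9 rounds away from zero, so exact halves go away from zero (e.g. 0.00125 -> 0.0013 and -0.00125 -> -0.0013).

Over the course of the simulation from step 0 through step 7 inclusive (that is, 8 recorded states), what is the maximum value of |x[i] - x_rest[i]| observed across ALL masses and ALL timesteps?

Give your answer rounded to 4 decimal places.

Step 0: x=[2.0000 4.0000] v=[0.0000 2.0000]
Step 1: x=[2.0000 4.7500] v=[0.0000 3.0000]
Step 2: x=[2.1875 5.5625] v=[0.7500 3.2500]
Step 3: x=[2.6719 6.2813] v=[1.9375 2.8750]
Step 4: x=[3.3907 6.8477] v=[2.8750 2.2656]
Step 5: x=[4.1260 7.2999] v=[2.9413 1.8086]
Step 6: x=[4.6233 7.7086] v=[1.9892 1.6347]
Step 7: x=[4.7361 8.0960] v=[0.4512 1.5494]
Max displacement = 2.0960

Answer: 2.0960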